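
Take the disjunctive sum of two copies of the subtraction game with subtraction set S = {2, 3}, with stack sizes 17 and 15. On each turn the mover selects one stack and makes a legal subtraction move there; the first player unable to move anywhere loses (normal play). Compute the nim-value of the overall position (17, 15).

1

All stacks use S = {2, 3}:
n :  0  1  2  3  4  5  6  7  8  9 10 11 12 13 14 15 16 17
G :  0  0  1  1  2  0  0  1  1  2  0  0  1  1  2  0  0  1
Stack A: G(17) = 1.
Stack B: G(15) = 0.
Combined Grundy value = 1 ⊕ 0 = 1.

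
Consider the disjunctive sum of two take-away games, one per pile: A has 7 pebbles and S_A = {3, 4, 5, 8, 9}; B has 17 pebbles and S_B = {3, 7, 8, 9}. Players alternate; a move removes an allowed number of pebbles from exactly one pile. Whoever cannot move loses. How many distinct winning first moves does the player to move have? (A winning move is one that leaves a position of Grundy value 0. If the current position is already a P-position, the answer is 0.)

2

Pile A, S = {3, 4, 5, 8, 9}:
G(0) = 0
G(1) = mex{} = 0
G(2) = mex{} = 0
G(3) = mex{0} = 1
G(4) = mex{0,0} = 1
G(5) = mex{0,0,0} = 1
G(6) = mex{1,0,0} = 2
G(7) = mex{1,1,0} = 2
G_A(7) = 2.
Pile B, S = {3, 7, 8, 9}:
n :  0  1  2  3  4  5  6  7  8  9 10 11 12 13 14 15 16 17
G :  0  0  0  1  1  1  0  2  2  1  3  3  0  2  4  1  0  0
G_B(17) = 0.
Combined Grundy value = 2 ⊕ 0 = 2.
A winning move leaves total XOR = 0, i.e. changes one component's Grundy value g to g ⊕ X where X is the current total.
Pile A: need g' = 2⊕2 = 0. Options: 7−3→G=1, 7−4→G=1, 7−5→G=0. Hits: 1.
Pile B: need g' = 0⊕2 = 2. Options: 17−3→G=4, 17−7→G=3, 17−8→G=1, 17−9→G=2. Hits: 1.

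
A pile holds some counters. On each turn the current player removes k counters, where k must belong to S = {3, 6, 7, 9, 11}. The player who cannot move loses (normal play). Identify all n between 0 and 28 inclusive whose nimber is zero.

n :  0  1  2  3  4  5  6  7  8  9 10 11 12 13 14 15 16 17 18 19 20 21 22 23 24 25 26 27 28
G :  0  0  0  1  1  1  2  2  2  3  3  3  4  4  0  0  0  1  1  1  2  2  2  3  3  3  4  4  0
P-positions are exactly the n with G(n) = 0.

0, 1, 2, 14, 15, 16, 28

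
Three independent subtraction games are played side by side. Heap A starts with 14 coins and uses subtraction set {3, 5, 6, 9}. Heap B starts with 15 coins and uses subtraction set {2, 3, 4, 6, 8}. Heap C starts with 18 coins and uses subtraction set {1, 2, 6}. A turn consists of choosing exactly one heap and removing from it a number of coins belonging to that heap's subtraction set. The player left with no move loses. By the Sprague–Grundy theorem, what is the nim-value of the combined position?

3

Heap A, S = {3, 5, 6, 9}:
G(0) = 0
G(1) = mex{} = 0
G(2) = mex{} = 0
G(3) = mex{0} = 1
G(4) = mex{0} = 1
G(5) = mex{0,0} = 1
G(6) = mex{1,0,0} = 2
G(7) = mex{1,0,0} = 2
G(8) = mex{1,1,0} = 2
G(9) = mex{2,1,1,0} = 3
G(10) = mex{2,1,1,0} = 3
G(11) = mex{2,2,1,0} = 3
G(12) = mex{3,2,2,1} = 0
G(13) = mex{3,2,2,1} = 0
G(14) = mex{3,3,2,1} = 0
G_A(14) = 0.
Heap B, S = {2, 3, 4, 6, 8}:
n :  0  1  2  3  4  5  6  7  8  9 10 11 12 13 14 15
G :  0  0  1  1  2  2  3  3  4  4  0  0  1  1  2  2
G_B(15) = 2.
Heap C, S = {1, 2, 6}:
G(0) = 0
G(1) = mex{0} = 1
G(2) = mex{1,0} = 2
G(3) = mex{2,1} = 0
G(4) = mex{0,2} = 1
G(5) = mex{1,0} = 2
G(6) = mex{2,1,0} = 3
G(7) = mex{3,2,1} = 0
G(8) = mex{0,3,2} = 1
G(9) = mex{1,0,0} = 2
G(10) = mex{2,1,1} = 0
G(11) = mex{0,2,2} = 1
G(12) = mex{1,0,3} = 2
G(13) = mex{2,1,0} = 3
G(14) = mex{3,2,1} = 0
G(15) = mex{0,3,2} = 1
G(16) = mex{1,0,0} = 2
G(17) = mex{2,1,1} = 0
G(18) = mex{0,2,2} = 1
G_C(18) = 1.
Combined Grundy value = 0 ⊕ 2 ⊕ 1 = 3.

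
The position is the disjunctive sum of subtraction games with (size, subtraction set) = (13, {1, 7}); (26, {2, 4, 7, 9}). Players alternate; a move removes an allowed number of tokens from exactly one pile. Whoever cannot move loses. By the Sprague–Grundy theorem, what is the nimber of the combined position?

Pile A, S = {1, 7}:
G(0) = 0
G(1) = mex{0} = 1
G(2) = mex{1} = 0
G(3) = mex{0} = 1
G(4) = mex{1} = 0
G(5) = mex{0} = 1
G(6) = mex{1} = 0
G(7) = mex{0,0} = 1
G(8) = mex{1,1} = 0
G(9) = mex{0,0} = 1
G(10) = mex{1,1} = 0
G(11) = mex{0,0} = 1
G(12) = mex{1,1} = 0
G(13) = mex{0,0} = 1
G_A(13) = 1.
Pile B, S = {2, 4, 7, 9}:
G(0) = 0
G(1) = mex{} = 0
G(2) = mex{0} = 1
G(3) = mex{0} = 1
G(4) = mex{1,0} = 2
G(5) = mex{1,0} = 2
G(6) = mex{2,1} = 0
G(7) = mex{2,1,0} = 3
G(8) = mex{0,2,0} = 1
G(9) = mex{3,2,1,0} = 4
G(10) = mex{1,0,1,0} = 2
G(11) = mex{4,3,2,1} = 0
G(12) = mex{2,1,2,1} = 0
G(13) = mex{0,4,0,2} = 1
G(14) = mex{0,2,3,2} = 1
G(15) = mex{1,0,1,0} = 2
G(16) = mex{1,0,4,3} = 2
G(17) = mex{2,1,2,1} = 0
G(18) = mex{2,1,0,4} = 3
G(19) = mex{0,2,0,2} = 1
G(20) = mex{3,2,1,0} = 4
G(21) = mex{1,0,1,0} = 2
G(22) = mex{4,3,2,1} = 0
G(23) = mex{2,1,2,1} = 0
G(24) = mex{0,4,0,2} = 1
G(25) = mex{0,2,3,2} = 1
G(26) = mex{1,0,1,0} = 2
G_B(26) = 2.
Combined Grundy value = 1 ⊕ 2 = 3.

3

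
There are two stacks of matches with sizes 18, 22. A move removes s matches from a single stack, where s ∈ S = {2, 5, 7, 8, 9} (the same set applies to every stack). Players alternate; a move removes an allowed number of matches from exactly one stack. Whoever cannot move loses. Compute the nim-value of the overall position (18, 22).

All stacks use S = {2, 5, 7, 8, 9}:
G(0) = 0
G(1) = mex{} = 0
G(2) = mex{0} = 1
G(3) = mex{0} = 1
G(4) = mex{1} = 0
G(5) = mex{1,0} = 2
G(6) = mex{0,0} = 1
G(7) = mex{2,1,0} = 3
G(8) = mex{1,1,0,0} = 2
G(9) = mex{3,0,1,0,0} = 2
G(10) = mex{2,2,1,1,0} = 3
G(11) = mex{2,1,0,1,1} = 3
G(12) = mex{3,3,2,0,1} = 4
G(13) = mex{3,2,1,2,0} = 4
G(14) = mex{4,2,3,1,2} = 0
G(15) = mex{4,3,2,3,1} = 0
G(16) = mex{0,3,2,2,3} = 1
G(17) = mex{0,4,3,2,2} = 1
G(18) = mex{1,4,3,3,2} = 0
G(19) = mex{1,0,4,3,3} = 2
G(20) = mex{0,0,4,4,3} = 1
G(21) = mex{2,1,0,4,4} = 3
G(22) = mex{1,1,0,0,4} = 2
Stack A: G(18) = 0.
Stack B: G(22) = 2.
Combined Grundy value = 0 ⊕ 2 = 2.

2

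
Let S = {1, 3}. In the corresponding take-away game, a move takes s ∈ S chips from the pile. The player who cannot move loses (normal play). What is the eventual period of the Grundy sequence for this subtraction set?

2

n :  0  1  2  3  4  5  6  7  8  9 10 11 12 13 14
G :  0  1  0  1  0  1  0  1  0  1  0  1  0  1  0
G(n+2) = G(n) holds for n = 0,…,2 (a full window of length max(S) = 3), so the sequence is purely periodic with period 2.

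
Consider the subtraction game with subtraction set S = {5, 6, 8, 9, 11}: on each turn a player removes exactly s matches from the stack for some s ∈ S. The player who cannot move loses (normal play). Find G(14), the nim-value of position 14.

2

G(0) = 0
G(1) = mex{} = 0
G(2) = mex{} = 0
G(3) = mex{} = 0
G(4) = mex{} = 0
G(5) = mex{0} = 1
G(6) = mex{0,0} = 1
G(7) = mex{0,0} = 1
G(8) = mex{0,0,0} = 1
G(9) = mex{0,0,0,0} = 1
G(10) = mex{1,0,0,0} = 2
G(11) = mex{1,1,0,0,0} = 2
G(12) = mex{1,1,0,0,0} = 2
G(13) = mex{1,1,1,0,0} = 2
G(14) = mex{1,1,1,1,0} = 2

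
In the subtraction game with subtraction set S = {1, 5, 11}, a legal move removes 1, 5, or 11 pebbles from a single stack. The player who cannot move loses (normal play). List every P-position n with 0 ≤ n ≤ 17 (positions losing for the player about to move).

G(0) = 0
G(1) = mex{0} = 1
G(2) = mex{1} = 0
G(3) = mex{0} = 1
G(4) = mex{1} = 0
G(5) = mex{0,0} = 1
G(6) = mex{1,1} = 0
G(7) = mex{0,0} = 1
G(8) = mex{1,1} = 0
G(9) = mex{0,0} = 1
G(10) = mex{1,1} = 0
G(11) = mex{0,0,0} = 1
G(12) = mex{1,1,1} = 0
G(13) = mex{0,0,0} = 1
G(14) = mex{1,1,1} = 0
G(15) = mex{0,0,0} = 1
G(16) = mex{1,1,1} = 0
G(17) = mex{0,0,0} = 1
P-positions are exactly the n with G(n) = 0.

0, 2, 4, 6, 8, 10, 12, 14, 16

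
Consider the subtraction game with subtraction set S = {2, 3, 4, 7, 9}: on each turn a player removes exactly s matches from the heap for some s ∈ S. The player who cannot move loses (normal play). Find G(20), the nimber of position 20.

4

G(0) = 0
G(1) = mex{} = 0
G(2) = mex{0} = 1
G(3) = mex{0,0} = 1
G(4) = mex{1,0,0} = 2
G(5) = mex{1,1,0} = 2
G(6) = mex{2,1,1} = 0
G(7) = mex{2,2,1,0} = 3
G(8) = mex{0,2,2,0} = 1
G(9) = mex{3,0,2,1,0} = 4
G(10) = mex{1,3,0,1,0} = 2
G(11) = mex{4,1,3,2,1} = 0
G(12) = mex{2,4,1,2,1} = 0
G(13) = mex{0,2,4,0,2} = 1
G(14) = mex{0,0,2,3,2} = 1
G(15) = mex{1,0,0,1,0} = 2
G(16) = mex{1,1,0,4,3} = 2
G(17) = mex{2,1,1,2,1} = 0
G(18) = mex{2,2,1,0,4} = 3
G(19) = mex{0,2,2,0,2} = 1
G(20) = mex{3,0,2,1,0} = 4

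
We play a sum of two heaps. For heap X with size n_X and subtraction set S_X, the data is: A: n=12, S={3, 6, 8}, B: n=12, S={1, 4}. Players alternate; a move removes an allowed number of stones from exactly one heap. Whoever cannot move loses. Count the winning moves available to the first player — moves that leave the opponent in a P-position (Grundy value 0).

0

Heap A, S = {3, 6, 8}:
n :  0  1  2  3  4  5  6  7  8  9 10 11 12
G :  0  0  0  1  1  1  2  2  2  3  3  0  0
G_A(12) = 0.
Heap B, S = {1, 4}:
G(0) = 0
G(1) = mex{0} = 1
G(2) = mex{1} = 0
G(3) = mex{0} = 1
G(4) = mex{1,0} = 2
G(5) = mex{2,1} = 0
G(6) = mex{0,0} = 1
G(7) = mex{1,1} = 0
G(8) = mex{0,2} = 1
G(9) = mex{1,0} = 2
G(10) = mex{2,1} = 0
G(11) = mex{0,0} = 1
G(12) = mex{1,1} = 0
G_B(12) = 0.
Combined Grundy value = 0 ⊕ 0 = 0.
A winning move leaves total XOR = 0, i.e. changes one component's Grundy value g to g ⊕ X where X is the current total.
Heap A: target g' = 0⊕0 = 0, but every legal move changes the Grundy value (mex property), so 0 moves.
Heap B: target g' = 0⊕0 = 0, but every legal move changes the Grundy value (mex property), so 0 moves.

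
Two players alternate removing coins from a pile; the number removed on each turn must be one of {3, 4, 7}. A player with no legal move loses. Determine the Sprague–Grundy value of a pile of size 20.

0

n :  0  1  2  3  4  5  6  7  8  9 10 11 12 13 14 15 16 17 18 19 20
G :  0  0  0  1  1  1  2  2  2  3  0  0  0  1  1  1  2  2  2  3  0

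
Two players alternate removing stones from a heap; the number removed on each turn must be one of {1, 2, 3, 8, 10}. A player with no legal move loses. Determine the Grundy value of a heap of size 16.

3

n :  0  1  2  3  4  5  6  7  8  9 10 11 12 13 14 15 16
G :  0  1  2  3  0  1  2  3  4  0  1  2  3  0  1  2  3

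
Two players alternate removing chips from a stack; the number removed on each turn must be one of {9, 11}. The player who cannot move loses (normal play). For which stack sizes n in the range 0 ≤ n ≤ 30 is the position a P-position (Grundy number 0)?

G(0) = 0
G(1) = mex{} = 0
G(2) = mex{} = 0
G(3) = mex{} = 0
G(4) = mex{} = 0
G(5) = mex{} = 0
G(6) = mex{} = 0
G(7) = mex{} = 0
G(8) = mex{} = 0
G(9) = mex{0} = 1
G(10) = mex{0} = 1
G(11) = mex{0,0} = 1
G(12) = mex{0,0} = 1
G(13) = mex{0,0} = 1
G(14) = mex{0,0} = 1
G(15) = mex{0,0} = 1
G(16) = mex{0,0} = 1
G(17) = mex{0,0} = 1
G(18) = mex{1,0} = 2
G(19) = mex{1,0} = 2
G(20) = mex{1,1} = 0
G(21) = mex{1,1} = 0
G(22) = mex{1,1} = 0
G(23) = mex{1,1} = 0
G(24) = mex{1,1} = 0
G(25) = mex{1,1} = 0
G(26) = mex{1,1} = 0
G(27) = mex{2,1} = 0
G(28) = mex{2,1} = 0
G(29) = mex{0,2} = 1
G(30) = mex{0,2} = 1
P-positions are exactly the n with G(n) = 0.

0, 1, 2, 3, 4, 5, 6, 7, 8, 20, 21, 22, 23, 24, 25, 26, 27, 28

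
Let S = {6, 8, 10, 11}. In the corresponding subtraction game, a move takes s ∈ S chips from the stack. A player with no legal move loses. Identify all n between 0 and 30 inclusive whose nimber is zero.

G(0) = 0
G(1) = mex{} = 0
G(2) = mex{} = 0
G(3) = mex{} = 0
G(4) = mex{} = 0
G(5) = mex{} = 0
G(6) = mex{0} = 1
G(7) = mex{0} = 1
G(8) = mex{0,0} = 1
G(9) = mex{0,0} = 1
G(10) = mex{0,0,0} = 1
G(11) = mex{0,0,0,0} = 1
G(12) = mex{1,0,0,0} = 2
G(13) = mex{1,0,0,0} = 2
G(14) = mex{1,1,0,0} = 2
G(15) = mex{1,1,0,0} = 2
G(16) = mex{1,1,1,0} = 2
G(17) = mex{1,1,1,1} = 0
G(18) = mex{2,1,1,1} = 0
G(19) = mex{2,1,1,1} = 0
G(20) = mex{2,2,1,1} = 0
G(21) = mex{2,2,1,1} = 0
G(22) = mex{2,2,2,1} = 0
G(23) = mex{0,2,2,2} = 1
G(24) = mex{0,2,2,2} = 1
G(25) = mex{0,0,2,2} = 1
G(26) = mex{0,0,2,2} = 1
G(27) = mex{0,0,0,2} = 1
G(28) = mex{0,0,0,0} = 1
G(29) = mex{1,0,0,0} = 2
G(30) = mex{1,0,0,0} = 2
P-positions are exactly the n with G(n) = 0.

0, 1, 2, 3, 4, 5, 17, 18, 19, 20, 21, 22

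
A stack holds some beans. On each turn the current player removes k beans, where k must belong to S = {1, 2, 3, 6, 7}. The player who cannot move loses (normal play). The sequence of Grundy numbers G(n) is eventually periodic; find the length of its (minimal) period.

4

G(0) = 0
G(1) = mex{0} = 1
G(2) = mex{1,0} = 2
G(3) = mex{2,1,0} = 3
G(4) = mex{3,2,1} = 0
G(5) = mex{0,3,2} = 1
G(6) = mex{1,0,3,0} = 2
G(7) = mex{2,1,0,1,0} = 3
G(8) = mex{3,2,1,2,1} = 0
G(9) = mex{0,3,2,3,2} = 1
G(10) = mex{1,0,3,0,3} = 2
G(11) = mex{2,1,0,1,0} = 3
G(12) = mex{3,2,1,2,1} = 0
G(13) = mex{0,3,2,3,2} = 1
G(14) = mex{1,0,3,0,3} = 2
G(n+4) = G(n) holds for n = 0,…,6 (a full window of length max(S) = 7), so the sequence is purely periodic with period 4.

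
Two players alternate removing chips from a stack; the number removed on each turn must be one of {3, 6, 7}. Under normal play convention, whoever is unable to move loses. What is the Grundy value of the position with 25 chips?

1

n :  0  1  2  3  4  5  6  7  8  9 10 11 12 13 14 15 16 17 18 19 20 21 22 23 24 25
G :  0  0  0  1  1  1  2  2  2  3  0  0  0  1  1  1  2  2  2  3  0  0  0  1  1  1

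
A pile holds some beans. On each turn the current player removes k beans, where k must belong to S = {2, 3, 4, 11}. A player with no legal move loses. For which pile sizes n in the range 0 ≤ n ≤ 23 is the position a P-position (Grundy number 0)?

0, 1, 6, 7, 13, 14, 19, 20

n :  0  1  2  3  4  5  6  7  8  9 10 11 12 13 14 15 16 17 18 19 20 21 22 23
G :  0  0  1  1  2  2  0  0  1  1  2  2  3  0  0  1  1  2  2  0  0  1  1  2
P-positions are exactly the n with G(n) = 0.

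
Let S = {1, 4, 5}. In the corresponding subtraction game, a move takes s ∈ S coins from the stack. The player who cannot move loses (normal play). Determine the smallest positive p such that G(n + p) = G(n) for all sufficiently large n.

n :  0  1  2  3  4  5  6  7  8  9 10 11 12 13 14 15 16 17
G :  0  1  0  1  2  3  2  3  0  1  0  1  2  3  2  3  0  1
G(n+8) = G(n) holds for n = 0,…,4 (a full window of length max(S) = 5), so the sequence is purely periodic with period 8.

8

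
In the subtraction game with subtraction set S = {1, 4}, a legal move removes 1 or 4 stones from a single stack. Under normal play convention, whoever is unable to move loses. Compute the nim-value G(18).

G(0) = 0
G(1) = mex{0} = 1
G(2) = mex{1} = 0
G(3) = mex{0} = 1
G(4) = mex{1,0} = 2
G(5) = mex{2,1} = 0
G(6) = mex{0,0} = 1
G(7) = mex{1,1} = 0
G(8) = mex{0,2} = 1
G(9) = mex{1,0} = 2
G(10) = mex{2,1} = 0
G(11) = mex{0,0} = 1
G(12) = mex{1,1} = 0
G(13) = mex{0,2} = 1
G(14) = mex{1,0} = 2
G(15) = mex{2,1} = 0
G(16) = mex{0,0} = 1
G(17) = mex{1,1} = 0
G(18) = mex{0,2} = 1

1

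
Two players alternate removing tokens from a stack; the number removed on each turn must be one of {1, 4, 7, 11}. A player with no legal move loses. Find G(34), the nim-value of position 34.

G(0) = 0
G(1) = mex{0} = 1
G(2) = mex{1} = 0
G(3) = mex{0} = 1
G(4) = mex{1,0} = 2
G(5) = mex{2,1} = 0
G(6) = mex{0,0} = 1
G(7) = mex{1,1,0} = 2
G(8) = mex{2,2,1} = 0
G(9) = mex{0,0,0} = 1
G(10) = mex{1,1,1} = 0
G(11) = mex{0,2,2,0} = 1
G(12) = mex{1,0,0,1} = 2
G(13) = mex{2,1,1,0} = 3
G(14) = mex{3,0,2,1} = 4
G(15) = mex{4,1,0,2} = 3
G(16) = mex{3,2,1,0} = 4
G(17) = mex{4,3,0,1} = 2
G(18) = mex{2,4,1,2} = 0
G(19) = mex{0,3,2,0} = 1
G(20) = mex{1,4,3,1} = 0
G(21) = mex{0,2,4,0} = 1
G(22) = mex{1,0,3,1} = 2
G(23) = mex{2,1,4,2} = 0
G(24) = mex{0,0,2,3} = 1
G(25) = mex{1,1,0,4} = 2
G(26) = mex{2,2,1,3} = 0
G(27) = mex{0,0,0,4} = 1
G(28) = mex{1,1,1,2} = 0
G(29) = mex{0,2,2,0} = 1
G(30) = mex{1,0,0,1} = 2
G(31) = mex{2,1,1,0} = 3
G(32) = mex{3,0,2,1} = 4
G(33) = mex{4,1,0,2} = 3
G(34) = mex{3,2,1,0} = 4

4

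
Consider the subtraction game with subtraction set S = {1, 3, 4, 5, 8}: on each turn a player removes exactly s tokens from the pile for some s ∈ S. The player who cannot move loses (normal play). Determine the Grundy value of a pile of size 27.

G(0) = 0
G(1) = mex{0} = 1
G(2) = mex{1} = 0
G(3) = mex{0,0} = 1
G(4) = mex{1,1,0} = 2
G(5) = mex{2,0,1,0} = 3
G(6) = mex{3,1,0,1} = 2
G(7) = mex{2,2,1,0} = 3
G(8) = mex{3,3,2,1,0} = 4
G(9) = mex{4,2,3,2,1} = 0
G(10) = mex{0,3,2,3,0} = 1
G(11) = mex{1,4,3,2,1} = 0
G(12) = mex{0,0,4,3,2} = 1
G(13) = mex{1,1,0,4,3} = 2
G(14) = mex{2,0,1,0,2} = 3
G(15) = mex{3,1,0,1,3} = 2
G(16) = mex{2,2,1,0,4} = 3
G(17) = mex{3,3,2,1,0} = 4
G(18) = mex{4,2,3,2,1} = 0
G(19) = mex{0,3,2,3,0} = 1
G(20) = mex{1,4,3,2,1} = 0
G(21) = mex{0,0,4,3,2} = 1
G(22) = mex{1,1,0,4,3} = 2
G(23) = mex{2,0,1,0,2} = 3
G(24) = mex{3,1,0,1,3} = 2
G(25) = mex{2,2,1,0,4} = 3
G(26) = mex{3,3,2,1,0} = 4
G(27) = mex{4,2,3,2,1} = 0

0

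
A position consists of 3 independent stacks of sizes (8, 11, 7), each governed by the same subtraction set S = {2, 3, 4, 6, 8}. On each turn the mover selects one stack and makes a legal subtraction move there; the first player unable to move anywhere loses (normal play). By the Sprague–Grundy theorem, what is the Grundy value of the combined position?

7

All stacks use S = {2, 3, 4, 6, 8}:
n :  0  1  2  3  4  5  6  7  8  9 10 11
G :  0  0  1  1  2  2  3  3  4  4  0  0
Stack A: G(8) = 4.
Stack B: G(11) = 0.
Stack C: G(7) = 3.
Combined Grundy value = 4 ⊕ 0 ⊕ 3 = 7.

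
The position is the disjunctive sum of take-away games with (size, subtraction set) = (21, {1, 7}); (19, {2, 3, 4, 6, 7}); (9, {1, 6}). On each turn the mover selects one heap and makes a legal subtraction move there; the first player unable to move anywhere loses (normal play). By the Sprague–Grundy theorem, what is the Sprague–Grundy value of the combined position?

1

Heap A, S = {1, 7}:
n :  0  1  2  3  4  5  6  7  8  9 10 11 12 13 14 15 16 17 18 19 20 21
G :  0  1  0  1  0  1  0  1  0  1  0  1  0  1  0  1  0  1  0  1  0  1
G_A(21) = 1.
Heap B, S = {2, 3, 4, 6, 7}:
n :  0  1  2  3  4  5  6  7  8  9 10 11 12 13 14 15 16 17 18 19
G :  0  0  1  1  2  2  3  3  4  0  0  1  1  2  2  3  3  4  0  0
G_B(19) = 0.
Heap C, S = {1, 6}:
n : 0 1 2 3 4 5 6 7 8 9
G : 0 1 0 1 0 1 2 0 1 0
G_C(9) = 0.
Combined Grundy value = 1 ⊕ 0 ⊕ 0 = 1.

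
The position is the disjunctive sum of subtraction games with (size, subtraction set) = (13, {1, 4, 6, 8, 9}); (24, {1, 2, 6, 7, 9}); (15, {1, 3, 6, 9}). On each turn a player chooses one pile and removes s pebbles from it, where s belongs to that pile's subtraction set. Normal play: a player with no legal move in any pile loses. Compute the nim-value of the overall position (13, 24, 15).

0

Pile A, S = {1, 4, 6, 8, 9}:
n :  0  1  2  3  4  5  6  7  8  9 10 11 12 13
G :  0  1  0  1  2  0  1  0  1  2  3  2  0  1
G_A(13) = 1.
Pile B, S = {1, 2, 6, 7, 9}:
G(0) = 0
G(1) = mex{0} = 1
G(2) = mex{1,0} = 2
G(3) = mex{2,1} = 0
G(4) = mex{0,2} = 1
G(5) = mex{1,0} = 2
G(6) = mex{2,1,0} = 3
G(7) = mex{3,2,1,0} = 4
G(8) = mex{4,3,2,1} = 0
G(9) = mex{0,4,0,2,0} = 1
G(10) = mex{1,0,1,0,1} = 2
G(11) = mex{2,1,2,1,2} = 0
G(12) = mex{0,2,3,2,0} = 1
G(13) = mex{1,0,4,3,1} = 2
G(14) = mex{2,1,0,4,2} = 3
G(15) = mex{3,2,1,0,3} = 4
G(16) = mex{4,3,2,1,4} = 0
G(17) = mex{0,4,0,2,0} = 1
G(18) = mex{1,0,1,0,1} = 2
G(19) = mex{2,1,2,1,2} = 0
G(20) = mex{0,2,3,2,0} = 1
G(21) = mex{1,0,4,3,1} = 2
G(22) = mex{2,1,0,4,2} = 3
G(23) = mex{3,2,1,0,3} = 4
G(24) = mex{4,3,2,1,4} = 0
G_B(24) = 0.
Pile C, S = {1, 3, 6, 9}:
n :  0  1  2  3  4  5  6  7  8  9 10 11 12 13 14 15
G :  0  1  0  1  0  1  2  3  2  3  2  3  0  1  0  1
G_C(15) = 1.
Combined Grundy value = 1 ⊕ 0 ⊕ 1 = 0.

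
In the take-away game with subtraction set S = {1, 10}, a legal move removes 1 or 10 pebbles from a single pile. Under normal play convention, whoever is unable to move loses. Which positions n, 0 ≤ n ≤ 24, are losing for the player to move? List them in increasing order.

0, 2, 4, 6, 8, 11, 13, 15, 17, 19, 22, 24

n :  0  1  2  3  4  5  6  7  8  9 10 11 12 13 14 15 16 17 18 19 20 21 22 23 24
G :  0  1  0  1  0  1  0  1  0  1  2  0  1  0  1  0  1  0  1  0  1  2  0  1  0
P-positions are exactly the n with G(n) = 0.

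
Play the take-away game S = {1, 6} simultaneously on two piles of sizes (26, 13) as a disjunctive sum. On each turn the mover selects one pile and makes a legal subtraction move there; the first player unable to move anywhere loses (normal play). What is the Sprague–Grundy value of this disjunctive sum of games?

All piles use S = {1, 6}:
G(0) = 0
G(1) = mex{0} = 1
G(2) = mex{1} = 0
G(3) = mex{0} = 1
G(4) = mex{1} = 0
G(5) = mex{0} = 1
G(6) = mex{1,0} = 2
G(7) = mex{2,1} = 0
G(8) = mex{0,0} = 1
G(9) = mex{1,1} = 0
G(10) = mex{0,0} = 1
G(11) = mex{1,1} = 0
G(12) = mex{0,2} = 1
G(13) = mex{1,0} = 2
G(14) = mex{2,1} = 0
G(15) = mex{0,0} = 1
G(16) = mex{1,1} = 0
G(17) = mex{0,0} = 1
G(18) = mex{1,1} = 0
G(19) = mex{0,2} = 1
G(20) = mex{1,0} = 2
G(21) = mex{2,1} = 0
G(22) = mex{0,0} = 1
G(23) = mex{1,1} = 0
G(24) = mex{0,0} = 1
G(25) = mex{1,1} = 0
G(26) = mex{0,2} = 1
Pile A: G(26) = 1.
Pile B: G(13) = 2.
Combined Grundy value = 1 ⊕ 2 = 3.

3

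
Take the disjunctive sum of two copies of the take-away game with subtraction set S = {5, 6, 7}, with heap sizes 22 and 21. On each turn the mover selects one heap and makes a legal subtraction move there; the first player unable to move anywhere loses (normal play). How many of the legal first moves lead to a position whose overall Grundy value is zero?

1

All heaps use S = {5, 6, 7}:
G(0) = 0
G(1) = mex{} = 0
G(2) = mex{} = 0
G(3) = mex{} = 0
G(4) = mex{} = 0
G(5) = mex{0} = 1
G(6) = mex{0,0} = 1
G(7) = mex{0,0,0} = 1
G(8) = mex{0,0,0} = 1
G(9) = mex{0,0,0} = 1
G(10) = mex{1,0,0} = 2
G(11) = mex{1,1,0} = 2
G(12) = mex{1,1,1} = 0
G(13) = mex{1,1,1} = 0
G(14) = mex{1,1,1} = 0
G(15) = mex{2,1,1} = 0
G(16) = mex{2,2,1} = 0
G(17) = mex{0,2,2} = 1
G(18) = mex{0,0,2} = 1
G(19) = mex{0,0,0} = 1
G(20) = mex{0,0,0} = 1
G(21) = mex{0,0,0} = 1
G(22) = mex{1,0,0} = 2
Heap A: G(22) = 2.
Heap B: G(21) = 1.
Combined Grundy value = 2 ⊕ 1 = 3.
A winning move leaves total XOR = 0, i.e. changes one component's Grundy value g to g ⊕ X where X is the current total.
Heap A: need g' = 2⊕3 = 1. Options: 22−5→G=1, 22−6→G=0, 22−7→G=0. Hits: 1.
Heap B: need g' = 1⊕3 = 2. Options: 21−5→G=0, 21−6→G=0, 21−7→G=0. Hits: 0.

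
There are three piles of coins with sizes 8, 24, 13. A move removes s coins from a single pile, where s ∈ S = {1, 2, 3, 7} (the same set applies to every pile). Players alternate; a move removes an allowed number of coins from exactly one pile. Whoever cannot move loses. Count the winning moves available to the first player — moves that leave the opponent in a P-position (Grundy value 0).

All piles use S = {1, 2, 3, 7}:
n :  0  1  2  3  4  5  6  7  8  9 10 11 12 13 14 15 16 17 18 19 20 21 22 23 24
G :  0  1  2  3  0  1  2  3  0  1  2  3  0  1  2  3  0  1  2  3  0  1  2  3  0
Pile A: G(8) = 0.
Pile B: G(24) = 0.
Pile C: G(13) = 1.
Combined Grundy value = 0 ⊕ 0 ⊕ 1 = 1.
A winning move leaves total XOR = 0, i.e. changes one component's Grundy value g to g ⊕ X where X is the current total.
Pile A: need g' = 0⊕1 = 1. Options: 8−1→G=3, 8−2→G=2, 8−3→G=1, 8−7→G=1. Hits: 2.
Pile B: need g' = 0⊕1 = 1. Options: 24−1→G=3, 24−2→G=2, 24−3→G=1, 24−7→G=1. Hits: 2.
Pile C: need g' = 1⊕1 = 0. Options: 13−1→G=0, 13−2→G=3, 13−3→G=2, 13−7→G=2. Hits: 1.

5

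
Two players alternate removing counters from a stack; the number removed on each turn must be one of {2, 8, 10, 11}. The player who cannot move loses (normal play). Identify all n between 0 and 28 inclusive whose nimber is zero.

0, 1, 4, 5, 17, 18, 21, 22

G(0) = 0
G(1) = mex{} = 0
G(2) = mex{0} = 1
G(3) = mex{0} = 1
G(4) = mex{1} = 0
G(5) = mex{1} = 0
G(6) = mex{0} = 1
G(7) = mex{0} = 1
G(8) = mex{1,0} = 2
G(9) = mex{1,0} = 2
G(10) = mex{2,1,0} = 3
G(11) = mex{2,1,0,0} = 3
G(12) = mex{3,0,1,0} = 2
G(13) = mex{3,0,1,1} = 2
G(14) = mex{2,1,0,1} = 3
G(15) = mex{2,1,0,0} = 3
G(16) = mex{3,2,1,0} = 4
G(17) = mex{3,2,1,1} = 0
G(18) = mex{4,3,2,1} = 0
G(19) = mex{0,3,2,2} = 1
G(20) = mex{0,2,3,2} = 1
G(21) = mex{1,2,3,3} = 0
G(22) = mex{1,3,2,3} = 0
G(23) = mex{0,3,2,2} = 1
G(24) = mex{0,4,3,2} = 1
G(25) = mex{1,0,3,3} = 2
G(26) = mex{1,0,4,3} = 2
G(27) = mex{2,1,0,4} = 3
G(28) = mex{2,1,0,0} = 3
P-positions are exactly the n with G(n) = 0.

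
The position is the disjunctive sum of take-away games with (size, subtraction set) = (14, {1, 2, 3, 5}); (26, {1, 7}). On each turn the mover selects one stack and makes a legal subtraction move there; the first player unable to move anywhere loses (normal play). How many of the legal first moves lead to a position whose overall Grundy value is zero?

Stack A, S = {1, 2, 3, 5}:
G(0) = 0
G(1) = mex{0} = 1
G(2) = mex{1,0} = 2
G(3) = mex{2,1,0} = 3
G(4) = mex{3,2,1} = 0
G(5) = mex{0,3,2,0} = 1
G(6) = mex{1,0,3,1} = 2
G(7) = mex{2,1,0,2} = 3
G(8) = mex{3,2,1,3} = 0
G(9) = mex{0,3,2,0} = 1
G(10) = mex{1,0,3,1} = 2
G(11) = mex{2,1,0,2} = 3
G(12) = mex{3,2,1,3} = 0
G(13) = mex{0,3,2,0} = 1
G(14) = mex{1,0,3,1} = 2
G_A(14) = 2.
Stack B, S = {1, 7}:
n :  0  1  2  3  4  5  6  7  8  9 10 11 12 13 14 15 16 17 18 19 20 21 22 23 24 25 26
G :  0  1  0  1  0  1  0  1  0  1  0  1  0  1  0  1  0  1  0  1  0  1  0  1  0  1  0
G_B(26) = 0.
Combined Grundy value = 2 ⊕ 0 = 2.
A winning move leaves total XOR = 0, i.e. changes one component's Grundy value g to g ⊕ X where X is the current total.
Stack A: need g' = 2⊕2 = 0. Options: 14−1→G=1, 14−2→G=0, 14−3→G=3, 14−5→G=1. Hits: 1.
Stack B: need g' = 0⊕2 = 2. Options: 26−1→G=1, 26−7→G=1. Hits: 0.

1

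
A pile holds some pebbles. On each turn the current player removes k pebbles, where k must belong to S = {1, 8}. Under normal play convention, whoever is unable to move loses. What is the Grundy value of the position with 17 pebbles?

2

G(0) = 0
G(1) = mex{0} = 1
G(2) = mex{1} = 0
G(3) = mex{0} = 1
G(4) = mex{1} = 0
G(5) = mex{0} = 1
G(6) = mex{1} = 0
G(7) = mex{0} = 1
G(8) = mex{1,0} = 2
G(9) = mex{2,1} = 0
G(10) = mex{0,0} = 1
G(11) = mex{1,1} = 0
G(12) = mex{0,0} = 1
G(13) = mex{1,1} = 0
G(14) = mex{0,0} = 1
G(15) = mex{1,1} = 0
G(16) = mex{0,2} = 1
G(17) = mex{1,0} = 2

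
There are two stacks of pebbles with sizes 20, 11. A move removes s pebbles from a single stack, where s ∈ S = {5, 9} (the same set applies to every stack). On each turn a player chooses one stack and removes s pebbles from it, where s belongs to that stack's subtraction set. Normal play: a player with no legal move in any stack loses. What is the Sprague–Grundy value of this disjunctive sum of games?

All stacks use S = {5, 9}:
n :  0  1  2  3  4  5  6  7  8  9 10 11 12 13 14 15 16 17 18 19 20
G :  0  0  0  0  0  1  1  1  1  1  2  2  2  2  0  0  0  0  0  1  1
Stack A: G(20) = 1.
Stack B: G(11) = 2.
Combined Grundy value = 1 ⊕ 2 = 3.

3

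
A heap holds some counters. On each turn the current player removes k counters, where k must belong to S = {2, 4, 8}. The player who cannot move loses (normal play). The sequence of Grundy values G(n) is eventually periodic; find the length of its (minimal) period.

6

n :  0  1  2  3  4  5  6  7  8  9 10 11 12 13 14 15
G :  0  0  1  1  2  2  0  0  1  1  2  2  0  0  1  1
G(n+6) = G(n) holds for n = 0,…,7 (a full window of length max(S) = 8), so the sequence is purely periodic with period 6.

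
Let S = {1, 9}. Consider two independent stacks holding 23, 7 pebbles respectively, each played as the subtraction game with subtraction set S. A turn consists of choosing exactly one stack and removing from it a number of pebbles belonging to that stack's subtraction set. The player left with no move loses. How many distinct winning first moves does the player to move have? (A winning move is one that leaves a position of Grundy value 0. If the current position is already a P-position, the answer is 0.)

All stacks use S = {1, 9}:
G(0) = 0
G(1) = mex{0} = 1
G(2) = mex{1} = 0
G(3) = mex{0} = 1
G(4) = mex{1} = 0
G(5) = mex{0} = 1
G(6) = mex{1} = 0
G(7) = mex{0} = 1
G(8) = mex{1} = 0
G(9) = mex{0,0} = 1
G(10) = mex{1,1} = 0
G(11) = mex{0,0} = 1
G(12) = mex{1,1} = 0
G(13) = mex{0,0} = 1
G(14) = mex{1,1} = 0
G(15) = mex{0,0} = 1
G(16) = mex{1,1} = 0
G(17) = mex{0,0} = 1
G(18) = mex{1,1} = 0
G(19) = mex{0,0} = 1
G(20) = mex{1,1} = 0
G(21) = mex{0,0} = 1
G(22) = mex{1,1} = 0
G(23) = mex{0,0} = 1
Stack A: G(23) = 1.
Stack B: G(7) = 1.
Combined Grundy value = 1 ⊕ 1 = 0.
A winning move leaves total XOR = 0, i.e. changes one component's Grundy value g to g ⊕ X where X is the current total.
Stack A: target g' = 1⊕0 = 1, but every legal move changes the Grundy value (mex property), so 0 moves.
Stack B: target g' = 1⊕0 = 1, but every legal move changes the Grundy value (mex property), so 0 moves.

0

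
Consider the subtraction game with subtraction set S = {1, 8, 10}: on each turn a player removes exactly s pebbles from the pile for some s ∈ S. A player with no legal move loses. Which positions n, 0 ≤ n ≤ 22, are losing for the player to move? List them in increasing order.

0, 2, 4, 6, 9, 11, 13, 15, 18, 20, 22

G(0) = 0
G(1) = mex{0} = 1
G(2) = mex{1} = 0
G(3) = mex{0} = 1
G(4) = mex{1} = 0
G(5) = mex{0} = 1
G(6) = mex{1} = 0
G(7) = mex{0} = 1
G(8) = mex{1,0} = 2
G(9) = mex{2,1} = 0
G(10) = mex{0,0,0} = 1
G(11) = mex{1,1,1} = 0
G(12) = mex{0,0,0} = 1
G(13) = mex{1,1,1} = 0
G(14) = mex{0,0,0} = 1
G(15) = mex{1,1,1} = 0
G(16) = mex{0,2,0} = 1
G(17) = mex{1,0,1} = 2
G(18) = mex{2,1,2} = 0
G(19) = mex{0,0,0} = 1
G(20) = mex{1,1,1} = 0
G(21) = mex{0,0,0} = 1
G(22) = mex{1,1,1} = 0
P-positions are exactly the n with G(n) = 0.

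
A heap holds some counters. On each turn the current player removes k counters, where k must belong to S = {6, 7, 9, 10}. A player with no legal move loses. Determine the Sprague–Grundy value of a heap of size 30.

n :  0  1  2  3  4  5  6  7  8  9 10 11 12 13 14 15 16 17 18 19 20 21 22 23 24 25 26 27 28 29 30
G :  0  0  0  0  0  0  1  1  1  1  1  1  2  2  2  2  0  0  0  0  0  0  1  1  1  1  1  1  2  2  2

2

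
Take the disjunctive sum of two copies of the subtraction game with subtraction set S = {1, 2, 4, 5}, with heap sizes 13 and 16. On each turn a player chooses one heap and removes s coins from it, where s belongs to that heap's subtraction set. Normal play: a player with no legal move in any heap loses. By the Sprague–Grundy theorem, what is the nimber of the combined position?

0

All heaps use S = {1, 2, 4, 5}:
G(0) = 0
G(1) = mex{0} = 1
G(2) = mex{1,0} = 2
G(3) = mex{2,1} = 0
G(4) = mex{0,2,0} = 1
G(5) = mex{1,0,1,0} = 2
G(6) = mex{2,1,2,1} = 0
G(7) = mex{0,2,0,2} = 1
G(8) = mex{1,0,1,0} = 2
G(9) = mex{2,1,2,1} = 0
G(10) = mex{0,2,0,2} = 1
G(11) = mex{1,0,1,0} = 2
G(12) = mex{2,1,2,1} = 0
G(13) = mex{0,2,0,2} = 1
G(14) = mex{1,0,1,0} = 2
G(15) = mex{2,1,2,1} = 0
G(16) = mex{0,2,0,2} = 1
Heap A: G(13) = 1.
Heap B: G(16) = 1.
Combined Grundy value = 1 ⊕ 1 = 0.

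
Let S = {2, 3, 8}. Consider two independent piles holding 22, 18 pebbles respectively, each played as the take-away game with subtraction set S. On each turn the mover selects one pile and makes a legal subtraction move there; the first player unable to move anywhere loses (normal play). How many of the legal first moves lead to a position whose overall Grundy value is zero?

0

All piles use S = {2, 3, 8}:
G(0) = 0
G(1) = mex{} = 0
G(2) = mex{0} = 1
G(3) = mex{0,0} = 1
G(4) = mex{1,0} = 2
G(5) = mex{1,1} = 0
G(6) = mex{2,1} = 0
G(7) = mex{0,2} = 1
G(8) = mex{0,0,0} = 1
G(9) = mex{1,0,0} = 2
G(10) = mex{1,1,1} = 0
G(11) = mex{2,1,1} = 0
G(12) = mex{0,2,2} = 1
G(13) = mex{0,0,0} = 1
G(14) = mex{1,0,0} = 2
G(15) = mex{1,1,1} = 0
G(16) = mex{2,1,1} = 0
G(17) = mex{0,2,2} = 1
G(18) = mex{0,0,0} = 1
G(19) = mex{1,0,0} = 2
G(20) = mex{1,1,1} = 0
G(21) = mex{2,1,1} = 0
G(22) = mex{0,2,2} = 1
Pile A: G(22) = 1.
Pile B: G(18) = 1.
Combined Grundy value = 1 ⊕ 1 = 0.
A winning move leaves total XOR = 0, i.e. changes one component's Grundy value g to g ⊕ X where X is the current total.
Pile A: target g' = 1⊕0 = 1, but every legal move changes the Grundy value (mex property), so 0 moves.
Pile B: target g' = 1⊕0 = 1, but every legal move changes the Grundy value (mex property), so 0 moves.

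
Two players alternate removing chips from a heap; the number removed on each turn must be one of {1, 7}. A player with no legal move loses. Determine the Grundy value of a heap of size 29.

1

n :  0  1  2  3  4  5  6  7  8  9 10 11 12 13 14 15 16 17 18 19 20 21 22 23 24 25 26 27 28 29
G :  0  1  0  1  0  1  0  1  0  1  0  1  0  1  0  1  0  1  0  1  0  1  0  1  0  1  0  1  0  1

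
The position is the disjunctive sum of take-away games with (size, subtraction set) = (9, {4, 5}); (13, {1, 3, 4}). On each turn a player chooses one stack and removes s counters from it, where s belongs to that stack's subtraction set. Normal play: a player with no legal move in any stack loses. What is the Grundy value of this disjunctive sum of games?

Stack A, S = {4, 5}:
G(0) = 0
G(1) = mex{} = 0
G(2) = mex{} = 0
G(3) = mex{} = 0
G(4) = mex{0} = 1
G(5) = mex{0,0} = 1
G(6) = mex{0,0} = 1
G(7) = mex{0,0} = 1
G(8) = mex{1,0} = 2
G(9) = mex{1,1} = 0
G_A(9) = 0.
Stack B, S = {1, 3, 4}:
n :  0  1  2  3  4  5  6  7  8  9 10 11 12 13
G :  0  1  0  1  2  3  2  0  1  0  1  2  3  2
G_B(13) = 2.
Combined Grundy value = 0 ⊕ 2 = 2.

2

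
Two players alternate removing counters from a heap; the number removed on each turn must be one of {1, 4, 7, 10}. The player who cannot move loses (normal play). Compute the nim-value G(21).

2

G(0) = 0
G(1) = mex{0} = 1
G(2) = mex{1} = 0
G(3) = mex{0} = 1
G(4) = mex{1,0} = 2
G(5) = mex{2,1} = 0
G(6) = mex{0,0} = 1
G(7) = mex{1,1,0} = 2
G(8) = mex{2,2,1} = 0
G(9) = mex{0,0,0} = 1
G(10) = mex{1,1,1,0} = 2
G(11) = mex{2,2,2,1} = 0
G(12) = mex{0,0,0,0} = 1
G(13) = mex{1,1,1,1} = 0
G(14) = mex{0,2,2,2} = 1
G(15) = mex{1,0,0,0} = 2
G(16) = mex{2,1,1,1} = 0
G(17) = mex{0,0,2,2} = 1
G(18) = mex{1,1,0,0} = 2
G(19) = mex{2,2,1,1} = 0
G(20) = mex{0,0,0,2} = 1
G(21) = mex{1,1,1,0} = 2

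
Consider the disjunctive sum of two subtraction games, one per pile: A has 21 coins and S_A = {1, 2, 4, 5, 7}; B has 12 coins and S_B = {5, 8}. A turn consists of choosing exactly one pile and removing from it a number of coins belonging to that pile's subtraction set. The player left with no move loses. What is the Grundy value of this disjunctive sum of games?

Pile A, S = {1, 2, 4, 5, 7}:
n :  0  1  2  3  4  5  6  7  8  9 10 11 12 13 14 15 16 17 18 19 20 21
G :  0  1  2  0  1  2  0  1  2  0  1  2  0  1  2  0  1  2  0  1  2  0
G_A(21) = 0.
Pile B, S = {5, 8}:
n :  0  1  2  3  4  5  6  7  8  9 10 11 12
G :  0  0  0  0  0  1  1  1  1  1  2  2  2
G_B(12) = 2.
Combined Grundy value = 0 ⊕ 2 = 2.

2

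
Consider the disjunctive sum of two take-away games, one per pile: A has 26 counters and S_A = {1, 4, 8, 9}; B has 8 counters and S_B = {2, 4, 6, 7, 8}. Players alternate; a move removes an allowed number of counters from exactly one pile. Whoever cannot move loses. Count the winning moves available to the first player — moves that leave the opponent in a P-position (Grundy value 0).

Pile A, S = {1, 4, 8, 9}:
G(0) = 0
G(1) = mex{0} = 1
G(2) = mex{1} = 0
G(3) = mex{0} = 1
G(4) = mex{1,0} = 2
G(5) = mex{2,1} = 0
G(6) = mex{0,0} = 1
G(7) = mex{1,1} = 0
G(8) = mex{0,2,0} = 1
G(9) = mex{1,0,1,0} = 2
G(10) = mex{2,1,0,1} = 3
G(11) = mex{3,0,1,0} = 2
G(12) = mex{2,1,2,1} = 0
G(13) = mex{0,2,0,2} = 1
G(14) = mex{1,3,1,0} = 2
G(15) = mex{2,2,0,1} = 3
G(16) = mex{3,0,1,0} = 2
G(17) = mex{2,1,2,1} = 0
G(18) = mex{0,2,3,2} = 1
G(19) = mex{1,3,2,3} = 0
G(20) = mex{0,2,0,2} = 1
G(21) = mex{1,0,1,0} = 2
G(22) = mex{2,1,2,1} = 0
G(23) = mex{0,0,3,2} = 1
G(24) = mex{1,1,2,3} = 0
G(25) = mex{0,2,0,2} = 1
G(26) = mex{1,0,1,0} = 2
G_A(26) = 2.
Pile B, S = {2, 4, 6, 7, 8}:
G(0) = 0
G(1) = mex{} = 0
G(2) = mex{0} = 1
G(3) = mex{0} = 1
G(4) = mex{1,0} = 2
G(5) = mex{1,0} = 2
G(6) = mex{2,1,0} = 3
G(7) = mex{2,1,0,0} = 3
G(8) = mex{3,2,1,0,0} = 4
G_B(8) = 4.
Combined Grundy value = 2 ⊕ 4 = 6.
A winning move leaves total XOR = 0, i.e. changes one component's Grundy value g to g ⊕ X where X is the current total.
Pile A: need g' = 2⊕6 = 4. Options: 26−1→G=1, 26−4→G=0, 26−8→G=1, 26−9→G=0. Hits: 0.
Pile B: need g' = 4⊕6 = 2. Options: 8−2→G=3, 8−4→G=2, 8−6→G=1, 8−7→G=0, 8−8→G=0. Hits: 1.

1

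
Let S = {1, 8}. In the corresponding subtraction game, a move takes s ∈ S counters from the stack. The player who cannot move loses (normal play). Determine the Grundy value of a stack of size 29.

0

G(0) = 0
G(1) = mex{0} = 1
G(2) = mex{1} = 0
G(3) = mex{0} = 1
G(4) = mex{1} = 0
G(5) = mex{0} = 1
G(6) = mex{1} = 0
G(7) = mex{0} = 1
G(8) = mex{1,0} = 2
G(9) = mex{2,1} = 0
G(10) = mex{0,0} = 1
G(11) = mex{1,1} = 0
G(12) = mex{0,0} = 1
G(13) = mex{1,1} = 0
G(14) = mex{0,0} = 1
G(15) = mex{1,1} = 0
G(16) = mex{0,2} = 1
G(17) = mex{1,0} = 2
G(18) = mex{2,1} = 0
G(19) = mex{0,0} = 1
G(20) = mex{1,1} = 0
G(21) = mex{0,0} = 1
G(22) = mex{1,1} = 0
G(23) = mex{0,0} = 1
G(24) = mex{1,1} = 0
G(25) = mex{0,2} = 1
G(26) = mex{1,0} = 2
G(27) = mex{2,1} = 0
G(28) = mex{0,0} = 1
G(29) = mex{1,1} = 0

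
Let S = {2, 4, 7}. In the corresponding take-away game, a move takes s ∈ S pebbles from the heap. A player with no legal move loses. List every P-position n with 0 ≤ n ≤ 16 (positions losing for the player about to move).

G(0) = 0
G(1) = mex{} = 0
G(2) = mex{0} = 1
G(3) = mex{0} = 1
G(4) = mex{1,0} = 2
G(5) = mex{1,0} = 2
G(6) = mex{2,1} = 0
G(7) = mex{2,1,0} = 3
G(8) = mex{0,2,0} = 1
G(9) = mex{3,2,1} = 0
G(10) = mex{1,0,1} = 2
G(11) = mex{0,3,2} = 1
G(12) = mex{2,1,2} = 0
G(13) = mex{1,0,0} = 2
G(14) = mex{0,2,3} = 1
G(15) = mex{2,1,1} = 0
G(16) = mex{1,0,0} = 2
P-positions are exactly the n with G(n) = 0.

0, 1, 6, 9, 12, 15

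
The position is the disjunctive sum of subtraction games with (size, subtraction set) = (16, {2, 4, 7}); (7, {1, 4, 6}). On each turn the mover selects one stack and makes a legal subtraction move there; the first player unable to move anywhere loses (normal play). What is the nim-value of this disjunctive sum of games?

2

Stack A, S = {2, 4, 7}:
G(0) = 0
G(1) = mex{} = 0
G(2) = mex{0} = 1
G(3) = mex{0} = 1
G(4) = mex{1,0} = 2
G(5) = mex{1,0} = 2
G(6) = mex{2,1} = 0
G(7) = mex{2,1,0} = 3
G(8) = mex{0,2,0} = 1
G(9) = mex{3,2,1} = 0
G(10) = mex{1,0,1} = 2
G(11) = mex{0,3,2} = 1
G(12) = mex{2,1,2} = 0
G(13) = mex{1,0,0} = 2
G(14) = mex{0,2,3} = 1
G(15) = mex{2,1,1} = 0
G(16) = mex{1,0,0} = 2
G_A(16) = 2.
Stack B, S = {1, 4, 6}:
n : 0 1 2 3 4 5 6 7
G : 0 1 0 1 2 0 1 0
G_B(7) = 0.
Combined Grundy value = 2 ⊕ 0 = 2.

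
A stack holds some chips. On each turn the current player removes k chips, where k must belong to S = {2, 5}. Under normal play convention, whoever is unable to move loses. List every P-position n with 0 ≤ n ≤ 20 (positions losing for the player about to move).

0, 1, 4, 7, 8, 11, 14, 15, 18

G(0) = 0
G(1) = mex{} = 0
G(2) = mex{0} = 1
G(3) = mex{0} = 1
G(4) = mex{1} = 0
G(5) = mex{1,0} = 2
G(6) = mex{0,0} = 1
G(7) = mex{2,1} = 0
G(8) = mex{1,1} = 0
G(9) = mex{0,0} = 1
G(10) = mex{0,2} = 1
G(11) = mex{1,1} = 0
G(12) = mex{1,0} = 2
G(13) = mex{0,0} = 1
G(14) = mex{2,1} = 0
G(15) = mex{1,1} = 0
G(16) = mex{0,0} = 1
G(17) = mex{0,2} = 1
G(18) = mex{1,1} = 0
G(19) = mex{1,0} = 2
G(20) = mex{0,0} = 1
P-positions are exactly the n with G(n) = 0.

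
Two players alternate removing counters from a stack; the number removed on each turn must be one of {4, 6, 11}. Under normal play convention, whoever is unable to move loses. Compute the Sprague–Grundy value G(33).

n :  0  1  2  3  4  5  6  7  8  9 10 11 12 13 14 15 16 17 18 19 20 21 22 23 24 25 26 27 28 29 30 31 32 33
G :  0  0  0  0  1  1  1  1  2  2  0  2  3  3  1  0  2  0  0  1  0  1  1  2  1  0  2  0  2  1  0  1  0  2

2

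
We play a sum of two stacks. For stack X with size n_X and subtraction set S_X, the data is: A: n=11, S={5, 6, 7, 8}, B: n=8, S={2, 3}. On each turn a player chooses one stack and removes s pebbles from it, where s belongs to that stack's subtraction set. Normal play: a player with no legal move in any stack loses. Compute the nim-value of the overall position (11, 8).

Stack A, S = {5, 6, 7, 8}:
G(0) = 0
G(1) = mex{} = 0
G(2) = mex{} = 0
G(3) = mex{} = 0
G(4) = mex{} = 0
G(5) = mex{0} = 1
G(6) = mex{0,0} = 1
G(7) = mex{0,0,0} = 1
G(8) = mex{0,0,0,0} = 1
G(9) = mex{0,0,0,0} = 1
G(10) = mex{1,0,0,0} = 2
G(11) = mex{1,1,0,0} = 2
G_A(11) = 2.
Stack B, S = {2, 3}:
G(0) = 0
G(1) = mex{} = 0
G(2) = mex{0} = 1
G(3) = mex{0,0} = 1
G(4) = mex{1,0} = 2
G(5) = mex{1,1} = 0
G(6) = mex{2,1} = 0
G(7) = mex{0,2} = 1
G(8) = mex{0,0} = 1
G_B(8) = 1.
Combined Grundy value = 2 ⊕ 1 = 3.

3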